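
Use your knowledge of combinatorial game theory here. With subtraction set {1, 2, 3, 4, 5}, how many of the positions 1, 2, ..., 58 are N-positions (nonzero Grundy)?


Subtraction set S = {1, 2, 3, 4, 5}, so G(n) = n mod 6.
G(n) = 0 when n is a multiple of 6.
Multiples of 6 in [1, 58]: 9
N-positions (nonzero Grundy) = 58 - 9 = 49

49


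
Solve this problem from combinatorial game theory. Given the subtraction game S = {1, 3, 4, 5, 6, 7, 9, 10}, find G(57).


The subtraction set is S = {1, 3, 4, 5, 6, 7, 9, 10}.
G(k) = mex{ G(k - s) : s in S, s <= k }. We compute iteratively: G(0) = 0.
G(1) = mex({0}) = 1
G(2) = mex({1}) = 0
G(3) = mex({0}) = 1
G(4) = mex({0, 1}) = 2
G(5) = mex({0, 1, 2}) = 3
G(6) = mex({0, 1, 3}) = 2
G(7) = mex({0, 1, 2}) = 3
G(8) = mex({0, 1, 2, 3}) = 4
G(9) = mex({0, 1, 2, 3, 4}) = 5
G(10) = mex({0, 1, 2, 3, 5}) = 4
G(11) = mex({0, 1, 2, 3, 4}) = 5
G(12) = mex({0, 1, 2, 3, 4, 5}) = 6
G(13) = mex({1, 2, 3, 4, 5, 6}) = 0
G(14) = mex({0, 2, 3, 4, 5}) = 1
G(15) = mex({1, 2, 3, 4, 5, 6}) = 0
G(16) = mex({0, 2, 3, 4, 5, 6}) = 1
G(17) = mex({0, 1, 3, 4, 5, 6}) = 2
G(18) = mex({0, 1, 2, 4, 5, 6}) = 3
G(19) = mex({0, 1, 3, 4, 5, 6}) = 2
G(20) = mex({0, 1, 2, 4, 5}) = 3
G(21) = mex({0, 1, 2, 3, 5, 6}) = 4
G(22) = mex({0, 1, 2, 3, 4, 6}) = 5
Observe that G(13)..G(22) = 0, 1, 0, 1, 2, 3, 2, 3, 4, 5 repeats G(0)..G(9) = 0, 1, 0, 1, 2, 3, 2, 3, 4, 5.
For k >= max(S) = 10, G(k) is determined by the previous 10 values G(k-10)..G(k-1); a window of 10 consecutive values has recurred shifted by 13, so by induction G(k + 13) = G(k) for all k >= 0: the sequence is periodic from the start with period 13.
One period: G(0..12) = 0, 1, 0, 1, 2, 3, 2, 3, 4, 5, 4, 5, 6.
57 mod 13 = 5, so G(57) = G(5) = 3.

3


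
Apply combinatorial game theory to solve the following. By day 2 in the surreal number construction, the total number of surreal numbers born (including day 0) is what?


Day 0: {|} = 0 is born. Count = 1.
Day n: the number of surreal numbers born by day n is 2^(n+1) - 1.
By day 0: 2^1 - 1 = 1
By day 1: 2^2 - 1 = 3
By day 2: 2^3 - 1 = 7
By day 2: 7 surreal numbers.

7


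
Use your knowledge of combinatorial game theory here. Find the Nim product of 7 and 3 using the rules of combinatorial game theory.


Nim multiplication is bilinear over XOR: (u XOR v) * w = (u*w) XOR (v*w).
So we split each operand into its bit components and XOR the pairwise Nim products.
7 = 1 + 2 + 4 (as XOR of powers of 2).
3 = 1 + 2 (as XOR of powers of 2).
Using the standard Nim-product table on single bits:
  2*2 = 3,   2*4 = 8,   2*8 = 12,
  4*4 = 6,   4*8 = 11,  8*8 = 13,
and  1*x = x (identity), k*l = l*k (commutative).
Pairwise Nim products:
  1 * 1 = 1
  1 * 2 = 2
  2 * 1 = 2
  2 * 2 = 3
  4 * 1 = 4
  4 * 2 = 8
XOR them: 1 XOR 2 XOR 2 XOR 3 XOR 4 XOR 8 = 14.
Result: 7 * 3 = 14 (in Nim).

14


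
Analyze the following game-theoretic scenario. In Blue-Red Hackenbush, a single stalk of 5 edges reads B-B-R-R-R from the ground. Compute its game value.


Edges (from ground): B-B-R-R-R
By Berlekamp's sign-expansion rule, a Blue-Red Hackenbush stalk has the value of the surreal number whose sign sequence is the edge sequence with B -> + and R -> -.
Sign sequence: ++---
Trace the sign expansion in the surreal number tree, starting from 0:
Edge 1: B (sign +) -> bounds (0, +inf), value = 1
Edge 2: B (sign +) -> bounds (1, +inf), value = 2
Edge 3: R (sign -) -> bounds (1, 2), value = 3/2
Edge 4: R (sign -) -> bounds (1, 3/2), value = 5/4
Edge 5: R (sign -) -> bounds (1, 5/4), value = 9/8
Game value = 9/8

9/8


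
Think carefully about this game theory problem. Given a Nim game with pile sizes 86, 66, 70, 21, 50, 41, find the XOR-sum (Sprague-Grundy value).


We need the XOR (exclusive or) of all pile sizes.
After XOR-ing pile 1 (size 86): 0 XOR 86 = 86
After XOR-ing pile 2 (size 66): 86 XOR 66 = 20
After XOR-ing pile 3 (size 70): 20 XOR 70 = 82
After XOR-ing pile 4 (size 21): 82 XOR 21 = 71
After XOR-ing pile 5 (size 50): 71 XOR 50 = 117
After XOR-ing pile 6 (size 41): 117 XOR 41 = 92
The Nim-value of this position is 92.

92


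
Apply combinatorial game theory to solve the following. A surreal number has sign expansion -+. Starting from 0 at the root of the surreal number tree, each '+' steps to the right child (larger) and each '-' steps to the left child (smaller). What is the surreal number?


Sign expansion: -+
Rule: track bounds (lo, hi), initially (-inf, +inf). On '+', the current value becomes lo and we move to the simplest number in (value, hi): value + 1 if hi = +inf, otherwise the midpoint (value + hi)/2. On '-', the current value becomes hi and we move to value - 1 if lo = -inf, otherwise the midpoint (lo + value)/2.
Start at 0.
Step 1: sign = -, move left. Bounds: (-inf, 0). Value = -1
Step 2: sign = +, move right. Bounds: (-1, 0). Value = -1/2
The surreal number with sign expansion -+ is -1/2.

-1/2


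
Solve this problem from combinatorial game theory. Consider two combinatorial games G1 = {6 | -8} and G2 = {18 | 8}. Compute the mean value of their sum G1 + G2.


G1 = {6 | -8}, G2 = {18 | 8}
Each is a switch {a | b} with numbers a > b; its mean value is (a + b)/2, and mean value is additive over game sums: m(G1 + G2) = m(G1) + m(G2).
Mean of G1 = (6 + (-8))/2 = -2/2 = -1
Mean of G2 = (18 + (8))/2 = 26/2 = 13
Mean of G1 + G2 = -1 + 13 = 12

12


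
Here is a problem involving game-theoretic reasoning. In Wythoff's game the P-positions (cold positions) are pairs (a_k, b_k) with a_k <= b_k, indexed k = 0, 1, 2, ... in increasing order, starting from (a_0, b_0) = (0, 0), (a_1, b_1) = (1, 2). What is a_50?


By Wythoff's theorem, a_k = floor(k * phi) and b_k = floor(k * phi^2) = a_k + k, where phi = (1 + sqrt(5))/2 is the golden ratio.
phi = (1 + sqrt(5))/2 = 1.618034
k = 50
k * phi = 50 * 1.618034 = 80.901699
a_50 = floor(k * phi) = 80

80


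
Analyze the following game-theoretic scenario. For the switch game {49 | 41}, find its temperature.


The game is {49 | 41}, a switch {a | b} with numbers a > b.
Cooling {a | b} by t gives {a - t | b + t}, which stops being hot when a - t = b + t, i.e. at t = (a - b)/2. So the temperature of a switch is (a - b)/2.
Temperature = (Left option - Right option) / 2
= (49 - (41)) / 2
= 8 / 2
= 4

4


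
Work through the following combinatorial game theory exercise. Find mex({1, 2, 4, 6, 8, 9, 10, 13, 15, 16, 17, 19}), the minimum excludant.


Set = {1, 2, 4, 6, 8, 9, 10, 13, 15, 16, 17, 19}
0 is NOT in the set. This is the mex.
mex = 0

0


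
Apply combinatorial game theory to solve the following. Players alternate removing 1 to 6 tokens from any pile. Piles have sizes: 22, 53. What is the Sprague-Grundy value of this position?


Subtraction set: {1, 2, 3, 4, 5, 6}
For this subtraction set, G(n) = n mod 7 (period = max + 1 = 7).
Pile 1 (size 22): G(22) = 22 mod 7 = 1
Pile 2 (size 53): G(53) = 53 mod 7 = 4
Total Grundy value = XOR of all: 1 XOR 4 = 5

5


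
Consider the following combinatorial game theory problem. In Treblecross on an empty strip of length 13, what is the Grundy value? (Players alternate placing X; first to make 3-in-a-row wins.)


Treblecross: place X on empty cells; 3-in-a-row wins.
Playing within two cells of an existing X lets the opponent win at once, so sensible play treats the cells i-2..i+2 around each X as dead. The player left with no safe cell loses, so this is a normal-play take-away game on strips of safe cells.
Placing X at cell i (0-indexed) of a strip of k safe cells leaves independent strips of sizes max(0, i-2) and max(0, k-i-3). Hence G(k) = mex{ G(max(0,i-2)) XOR G(max(0,k-i-3)) : 0 <= i < k }, with G(0) = 0.
G(1): splits (0,0):0^0=0 -> mex({0}) = 1
G(2): splits (0,0):0^0=0 -> mex({0}) = 1
G(3): splits (0,0):0^0=0 -> mex({0}) = 1
G(4): splits (0,1):0^1=1 (0,0):0^0=0 -> mex({0, 1}) = 2
G(5): splits (0,2):0^1=1 (0,1):0^1=1 (0,0):0^0=0 -> mex({0, 1}) = 2
G(6) = mex({1}) = 0
G(7) = mex({0, 1, 2}) = 3
G(8) = mex({0, 1, 2}) = 3
G(9) = mex({0, 2}) = 1
G(10) = mex({0, 2, 3}) = 1
G(11) = mex({0, 3}) = 1
G(12) = mex({1, 3}) = 0
G(13) = mex({0, 1, 2, 3}) = 4
Therefore G(13) = 4.

4


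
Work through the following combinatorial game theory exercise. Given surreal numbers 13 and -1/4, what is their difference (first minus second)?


x = 13, y = -1/4
Converting to common denominator: 4
x = 52/4, y = -1/4
x - y = 13 - -1/4 = 53/4

53/4


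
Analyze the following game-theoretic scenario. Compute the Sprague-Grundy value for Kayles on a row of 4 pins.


Kayles: a move removes 1 or 2 adjacent pins from a contiguous row.
Removing pins from a row of k leaves two independent rows (a, b) with a + b = k - 1 (one pin) or a + b = k - 2 (two pins); an end removal gives a = 0.
By Sprague-Grundy, G(k) = mex{ G(a) XOR G(b) } over all these splits. G(0) = 0.
G(1): splits (0,0):0^0=0 -> mex({0}) = 1
G(2): splits (0,1):0^1=1 (0,0):0^0=0 -> mex({0, 1}) = 2
G(3): splits (0,2):0^2=2 (1,1):1^1=0 (0,1):0^1=1 -> mex({0, 1, 2}) = 3
G(4): splits (0,3):0^3=3 (1,2):1^2=3 (0,2):0^2=2 (1,1):1^1=0 -> mex({0, 2, 3}) = 1
Therefore G(4) = 1.

1


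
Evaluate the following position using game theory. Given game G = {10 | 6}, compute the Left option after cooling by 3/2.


Original game: {10 | 6} (a switch {a | b} with a > b).
Cooling by t (for t below the temperature (a - b)/2 = 2) taxes each move by t: {a | b} cooled by t is {a - t | b + t}.
Cooling amount: t = 3/2
Cooled Left option: 10 - 3/2 = 17/2
Cooled Right option: 6 + 3/2 = 15/2
Cooled game: {17/2 | 15/2}
Left option = 17/2

17/2


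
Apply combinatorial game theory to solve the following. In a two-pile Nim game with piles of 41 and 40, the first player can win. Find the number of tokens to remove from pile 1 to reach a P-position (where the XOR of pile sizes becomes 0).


Piles: 41 and 40
Current XOR: 41 XOR 40 = 1 (non-zero, so this is an N-position).
To make the XOR zero, we need to find a move that balances the piles.
For pile 1 (size 41): target = 41 XOR 1 = 40
We reduce pile 1 from 41 to 40.
Tokens removed: 41 - 40 = 1
Verification: 40 XOR 40 = 0

1


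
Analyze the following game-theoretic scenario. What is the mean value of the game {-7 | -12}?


Game = {-7 | -12}, a switch {a | b} with numbers a > b.
Its thermograph has left wall a - t and right wall b + t, which meet at t = (a - b)/2, where both equal (a + b)/2. So the mast (mean value) is at (a + b)/2.
Mean = (-7 + (-12))/2 = -19/2 = -19/2

-19/2


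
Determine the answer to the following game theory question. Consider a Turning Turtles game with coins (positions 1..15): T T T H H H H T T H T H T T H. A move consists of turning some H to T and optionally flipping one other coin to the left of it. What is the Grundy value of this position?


Coins: T T T H H H H T T H T H T T H
Key fact: a single head at position k behaves exactly like a Nim heap of size k (turning it to T and optionally flipping a coin at j < k corresponds to moving the heap from k to j, or to 0), and heads combine as a disjunctive sum (two heads at the same place would cancel, matching j XOR j = 0). So the Nim-value is the XOR of the 1-indexed positions of the heads.
Face-up positions (1-indexed): [4, 5, 6, 7, 10, 12, 15]
XOR 0 with 4: 0 XOR 4 = 4
XOR 4 with 5: 4 XOR 5 = 1
XOR 1 with 6: 1 XOR 6 = 7
XOR 7 with 7: 7 XOR 7 = 0
XOR 0 with 10: 0 XOR 10 = 10
XOR 10 with 12: 10 XOR 12 = 6
XOR 6 with 15: 6 XOR 15 = 9
Nim-value = 9

9


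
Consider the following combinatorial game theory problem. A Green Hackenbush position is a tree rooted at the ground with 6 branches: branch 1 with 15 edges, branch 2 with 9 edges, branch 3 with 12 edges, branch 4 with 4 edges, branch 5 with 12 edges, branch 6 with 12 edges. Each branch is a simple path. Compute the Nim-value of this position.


The tree has 6 branches from the ground vertex.
In Green Hackenbush, the Nim-value of a simple path of length k is k.
Branch 1: length 15, Nim-value = 15
Branch 2: length 9, Nim-value = 9
Branch 3: length 12, Nim-value = 12
Branch 4: length 4, Nim-value = 4
Branch 5: length 12, Nim-value = 12
Branch 6: length 12, Nim-value = 12
Total Nim-value = XOR of all branch values:
0 XOR 15 = 15
15 XOR 9 = 6
6 XOR 12 = 10
10 XOR 4 = 14
14 XOR 12 = 2
2 XOR 12 = 14
Nim-value of the tree = 14

14


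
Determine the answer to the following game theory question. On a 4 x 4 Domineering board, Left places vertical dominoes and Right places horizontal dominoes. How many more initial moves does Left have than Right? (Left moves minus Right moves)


Board is 4 x 4 (rows x cols).
Left (vertical) placements: (rows-1) * cols = 3 * 4 = 12
Right (horizontal) placements: rows * (cols-1) = 4 * 3 = 12
Advantage = Left - Right = 12 - 12 = 0

0


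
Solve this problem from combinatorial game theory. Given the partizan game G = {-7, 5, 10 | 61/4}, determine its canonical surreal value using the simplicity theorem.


Left options: {-7, 5, 10}, max = 10
Right options: {61/4}, min = 61/4
All options are numbers and max(Left) < min(Right), so by the simplicity theorem the value is the simplest (earliest-born) number strictly between 10 and 61/4.
Integers 11 through 15 all lie strictly between 10 and 61/4.
Among integers, the simplest (lowest birthday = smallest |n|; 0 is born on day 0, +-n on day n) is 11.
No non-integer in the interval can be simpler: if x is a non-integer in the interval, then floor(x) or ceil(x) also lies in the interval (the interval contains an integer), and both are proper prefixes of x's sign expansion, i.e. born earlier. So the game value is 11.
Game value = 11

11


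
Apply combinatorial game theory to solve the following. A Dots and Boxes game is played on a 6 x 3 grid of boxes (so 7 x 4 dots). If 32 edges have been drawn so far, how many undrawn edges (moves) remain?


Grid: 6 x 3 boxes, i.e. 7 rows and 4 columns of dots.
Horizontal edges: (rows + 1) * cols = 7 * 3 = 21
Vertical edges: rows * (cols + 1) = 6 * 4 = 24
Total edges: 21 + 24 = 45
Edges drawn: 32
Remaining: 45 - 32 = 13

13


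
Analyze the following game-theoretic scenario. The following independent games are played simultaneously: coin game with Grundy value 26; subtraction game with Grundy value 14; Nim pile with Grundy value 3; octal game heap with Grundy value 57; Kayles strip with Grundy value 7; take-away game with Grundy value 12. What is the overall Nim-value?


By the Sprague-Grundy theorem, the Grundy value of a sum of games is the XOR of individual Grundy values.
coin game: Grundy value = 26. Running XOR: 0 XOR 26 = 26
subtraction game: Grundy value = 14. Running XOR: 26 XOR 14 = 20
Nim pile: Grundy value = 3. Running XOR: 20 XOR 3 = 23
octal game heap: Grundy value = 57. Running XOR: 23 XOR 57 = 46
Kayles strip: Grundy value = 7. Running XOR: 46 XOR 7 = 41
take-away game: Grundy value = 12. Running XOR: 41 XOR 12 = 37
The combined Grundy value is 37.

37


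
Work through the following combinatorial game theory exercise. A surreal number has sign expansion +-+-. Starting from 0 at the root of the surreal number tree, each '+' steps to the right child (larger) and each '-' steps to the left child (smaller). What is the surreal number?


Sign expansion: +-+-
Rule: track bounds (lo, hi), initially (-inf, +inf). On '+', the current value becomes lo and we move to the simplest number in (value, hi): value + 1 if hi = +inf, otherwise the midpoint (value + hi)/2. On '-', the current value becomes hi and we move to value - 1 if lo = -inf, otherwise the midpoint (lo + value)/2.
Start at 0.
Step 1: sign = +, move right. Bounds: (0, +inf). Value = 1
Step 2: sign = -, move left. Bounds: (0, 1). Value = 1/2
Step 3: sign = +, move right. Bounds: (1/2, 1). Value = 3/4
Step 4: sign = -, move left. Bounds: (1/2, 3/4). Value = 5/8
The surreal number with sign expansion +-+- is 5/8.

5/8


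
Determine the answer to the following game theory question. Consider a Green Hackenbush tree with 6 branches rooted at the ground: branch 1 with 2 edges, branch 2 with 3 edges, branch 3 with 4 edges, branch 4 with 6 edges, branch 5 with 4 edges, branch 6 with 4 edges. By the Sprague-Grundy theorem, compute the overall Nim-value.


The tree has 6 branches from the ground vertex.
In Green Hackenbush, the Nim-value of a simple path of length k is k.
Branch 1: length 2, Nim-value = 2
Branch 2: length 3, Nim-value = 3
Branch 3: length 4, Nim-value = 4
Branch 4: length 6, Nim-value = 6
Branch 5: length 4, Nim-value = 4
Branch 6: length 4, Nim-value = 4
Total Nim-value = XOR of all branch values:
0 XOR 2 = 2
2 XOR 3 = 1
1 XOR 4 = 5
5 XOR 6 = 3
3 XOR 4 = 7
7 XOR 4 = 3
Nim-value of the tree = 3

3


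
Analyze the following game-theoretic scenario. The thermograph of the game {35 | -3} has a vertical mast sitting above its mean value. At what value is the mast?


Game = {35 | -3}, a switch {a | b} with numbers a > b.
Its thermograph has left wall a - t and right wall b + t, which meet at t = (a - b)/2, where both equal (a + b)/2. So the mast (mean value) is at (a + b)/2.
Mean = (35 + (-3))/2 = 32/2 = 16

16


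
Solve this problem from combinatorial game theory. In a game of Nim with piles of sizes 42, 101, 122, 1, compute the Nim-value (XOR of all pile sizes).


We need the XOR (exclusive or) of all pile sizes.
After XOR-ing pile 1 (size 42): 0 XOR 42 = 42
After XOR-ing pile 2 (size 101): 42 XOR 101 = 79
After XOR-ing pile 3 (size 122): 79 XOR 122 = 53
After XOR-ing pile 4 (size 1): 53 XOR 1 = 52
The Nim-value of this position is 52.

52


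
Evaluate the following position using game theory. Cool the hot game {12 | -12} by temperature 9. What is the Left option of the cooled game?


Original game: {12 | -12} (a switch {a | b} with a > b).
Cooling by t (for t below the temperature (a - b)/2 = 12) taxes each move by t: {a | b} cooled by t is {a - t | b + t}.
Cooling amount: t = 9
Cooled Left option: 12 - 9 = 3
Cooled Right option: -12 + 9 = -3
Cooled game: {3 | -3}
Left option = 3

3


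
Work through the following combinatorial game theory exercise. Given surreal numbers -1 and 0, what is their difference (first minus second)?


x = -1, y = 0
x - y = -1 - 0 = -1

-1


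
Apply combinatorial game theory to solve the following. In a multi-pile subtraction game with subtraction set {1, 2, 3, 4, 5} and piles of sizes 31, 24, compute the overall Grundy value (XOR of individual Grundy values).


Subtraction set: {1, 2, 3, 4, 5}
For this subtraction set, G(n) = n mod 6 (period = max + 1 = 6).
Pile 1 (size 31): G(31) = 31 mod 6 = 1
Pile 2 (size 24): G(24) = 24 mod 6 = 0
Total Grundy value = XOR of all: 1 XOR 0 = 1

1


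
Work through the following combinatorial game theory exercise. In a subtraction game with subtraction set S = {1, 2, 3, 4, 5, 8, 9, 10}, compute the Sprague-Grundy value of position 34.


The subtraction set is S = {1, 2, 3, 4, 5, 8, 9, 10}.
G(k) = mex{ G(k - s) : s in S, s <= k }. We compute iteratively: G(0) = 0.
G(1) = mex({0}) = 1
G(2) = mex({0, 1}) = 2
G(3) = mex({0, 1, 2}) = 3
G(4) = mex({0, 1, 2, 3}) = 4
G(5) = mex({0, 1, 2, 3, 4}) = 5
G(6) = mex({1, 2, 3, 4, 5}) = 0
G(7) = mex({0, 2, 3, 4, 5}) = 1
G(8) = mex({0, 1, 3, 4, 5}) = 2
G(9) = mex({0, 1, 2, 4, 5}) = 3
G(10) = mex({0, 1, 2, 3, 5}) = 4
G(11) = mex({0, 1, 2, 3, 4}) = 5
G(12) = mex({1, 2, 3, 4, 5}) = 0
G(13) = mex({0, 2, 3, 4, 5}) = 1
G(14) = mex({0, 1, 3, 4, 5}) = 2
G(15) = mex({0, 1, 2, 4, 5}) = 3
Observe that G(6)..G(15) = 0, 1, 2, 3, 4, 5, 0, 1, 2, 3 repeats G(0)..G(9) = 0, 1, 2, 3, 4, 5, 0, 1, 2, 3.
For k >= max(S) = 10, G(k) is determined by the previous 10 values G(k-10)..G(k-1); a window of 10 consecutive values has recurred shifted by 6, so by induction G(k + 6) = G(k) for all k >= 0: the sequence is periodic from the start with period 6.
One period: G(0..5) = 0, 1, 2, 3, 4, 5.
34 mod 6 = 4, so G(34) = G(4) = 4.

4


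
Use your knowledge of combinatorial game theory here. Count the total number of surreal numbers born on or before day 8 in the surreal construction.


Day 0: {|} = 0 is born. Count = 1.
Day n: the number of surreal numbers born by day n is 2^(n+1) - 1.
By day 0: 2^1 - 1 = 1
By day 1: 2^2 - 1 = 3
By day 2: 2^3 - 1 = 7
By day 3: 2^4 - 1 = 15
By day 4: 2^5 - 1 = 31
By day 5: 2^6 - 1 = 63
By day 6: 2^7 - 1 = 127
By day 7: 2^8 - 1 = 255
By day 8: 2^9 - 1 = 511
By day 8: 511 surreal numbers.

511


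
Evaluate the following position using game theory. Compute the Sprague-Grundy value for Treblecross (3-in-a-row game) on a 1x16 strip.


Treblecross: place X on empty cells; 3-in-a-row wins.
Playing within two cells of an existing X lets the opponent win at once, so sensible play treats the cells i-2..i+2 around each X as dead. The player left with no safe cell loses, so this is a normal-play take-away game on strips of safe cells.
Placing X at cell i (0-indexed) of a strip of k safe cells leaves independent strips of sizes max(0, i-2) and max(0, k-i-3). Hence G(k) = mex{ G(max(0,i-2)) XOR G(max(0,k-i-3)) : 0 <= i < k }, with G(0) = 0.
G(1): splits (0,0):0^0=0 -> mex({0}) = 1
G(2): splits (0,0):0^0=0 -> mex({0}) = 1
G(3): splits (0,0):0^0=0 -> mex({0}) = 1
G(4): splits (0,1):0^1=1 (0,0):0^0=0 -> mex({0, 1}) = 2
G(5): splits (0,2):0^1=1 (0,1):0^1=1 (0,0):0^0=0 -> mex({0, 1}) = 2
G(6) = mex({1}) = 0
G(7) = mex({0, 1, 2}) = 3
G(8) = mex({0, 1, 2}) = 3
G(9) = mex({0, 2}) = 1
G(10) = mex({0, 2, 3}) = 1
G(11) = mex({0, 3}) = 1
G(12) = mex({1, 3}) = 0
G(13) = mex({0, 1, 2, 3}) = 4
G(14) = mex({0, 1, 2}) = 3
G(15) = mex({0, 1, 2}) = 3
G(16) = mex({0, 1, 2, 4}) = 3
Therefore G(16) = 3.

3


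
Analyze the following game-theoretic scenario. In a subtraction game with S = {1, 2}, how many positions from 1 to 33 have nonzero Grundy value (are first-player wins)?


Subtraction set S = {1, 2}, so G(n) = n mod 3.
G(n) = 0 when n is a multiple of 3.
Multiples of 3 in [1, 33]: 11
N-positions (nonzero Grundy) = 33 - 11 = 22

22


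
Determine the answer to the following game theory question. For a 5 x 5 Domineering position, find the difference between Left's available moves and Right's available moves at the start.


Board is 5 x 5 (rows x cols).
Left (vertical) placements: (rows-1) * cols = 4 * 5 = 20
Right (horizontal) placements: rows * (cols-1) = 5 * 4 = 20
Advantage = Left - Right = 20 - 20 = 0

0


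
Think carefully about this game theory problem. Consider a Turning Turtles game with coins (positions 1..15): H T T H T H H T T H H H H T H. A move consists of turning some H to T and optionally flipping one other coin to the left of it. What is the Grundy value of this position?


Coins: H T T H T H H T T H H H H T H
Key fact: a single head at position k behaves exactly like a Nim heap of size k (turning it to T and optionally flipping a coin at j < k corresponds to moving the heap from k to j, or to 0), and heads combine as a disjunctive sum (two heads at the same place would cancel, matching j XOR j = 0). So the Nim-value is the XOR of the 1-indexed positions of the heads.
Face-up positions (1-indexed): [1, 4, 6, 7, 10, 11, 12, 13, 15]
XOR 0 with 1: 0 XOR 1 = 1
XOR 1 with 4: 1 XOR 4 = 5
XOR 5 with 6: 5 XOR 6 = 3
XOR 3 with 7: 3 XOR 7 = 4
XOR 4 with 10: 4 XOR 10 = 14
XOR 14 with 11: 14 XOR 11 = 5
XOR 5 with 12: 5 XOR 12 = 9
XOR 9 with 13: 9 XOR 13 = 4
XOR 4 with 15: 4 XOR 15 = 11
Nim-value = 11

11


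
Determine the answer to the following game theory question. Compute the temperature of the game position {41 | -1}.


The game is {41 | -1}, a switch {a | b} with numbers a > b.
Cooling {a | b} by t gives {a - t | b + t}, which stops being hot when a - t = b + t, i.e. at t = (a - b)/2. So the temperature of a switch is (a - b)/2.
Temperature = (Left option - Right option) / 2
= (41 - (-1)) / 2
= 42 / 2
= 21

21


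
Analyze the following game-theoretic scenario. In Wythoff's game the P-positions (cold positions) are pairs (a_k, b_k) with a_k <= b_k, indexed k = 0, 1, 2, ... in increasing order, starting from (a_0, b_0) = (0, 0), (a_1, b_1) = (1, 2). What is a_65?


By Wythoff's theorem, a_k = floor(k * phi) and b_k = floor(k * phi^2) = a_k + k, where phi = (1 + sqrt(5))/2 is the golden ratio.
phi = (1 + sqrt(5))/2 = 1.618034
k = 65
k * phi = 65 * 1.618034 = 105.172209
a_65 = floor(k * phi) = 105

105


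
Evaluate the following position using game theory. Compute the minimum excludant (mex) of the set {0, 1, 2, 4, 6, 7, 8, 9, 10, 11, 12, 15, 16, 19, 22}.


Set = {0, 1, 2, 4, 6, 7, 8, 9, 10, 11, 12, 15, 16, 19, 22}
0 is in the set.
1 is in the set.
2 is in the set.
3 is NOT in the set. This is the mex.
mex = 3

3


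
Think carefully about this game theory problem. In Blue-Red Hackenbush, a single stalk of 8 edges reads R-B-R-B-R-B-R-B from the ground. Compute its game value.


Edges (from ground): R-B-R-B-R-B-R-B
By Berlekamp's sign-expansion rule, a Blue-Red Hackenbush stalk has the value of the surreal number whose sign sequence is the edge sequence with B -> + and R -> -.
Sign sequence: -+-+-+-+
Trace the sign expansion in the surreal number tree, starting from 0:
Edge 1: R (sign -) -> bounds (-inf, 0), value = -1
Edge 2: B (sign +) -> bounds (-1, 0), value = -1/2
Edge 3: R (sign -) -> bounds (-1, -1/2), value = -3/4
Edge 4: B (sign +) -> bounds (-3/4, -1/2), value = -5/8
Edge 5: R (sign -) -> bounds (-3/4, -5/8), value = -11/16
Edge 6: B (sign +) -> bounds (-11/16, -5/8), value = -21/32
Edge 7: R (sign -) -> bounds (-11/16, -21/32), value = -43/64
Edge 8: B (sign +) -> bounds (-43/64, -21/32), value = -85/128
Game value = -85/128

-85/128


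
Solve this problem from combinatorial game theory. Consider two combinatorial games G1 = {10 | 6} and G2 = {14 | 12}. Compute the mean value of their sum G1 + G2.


G1 = {10 | 6}, G2 = {14 | 12}
Each is a switch {a | b} with numbers a > b; its mean value is (a + b)/2, and mean value is additive over game sums: m(G1 + G2) = m(G1) + m(G2).
Mean of G1 = (10 + (6))/2 = 16/2 = 8
Mean of G2 = (14 + (12))/2 = 26/2 = 13
Mean of G1 + G2 = 8 + 13 = 21

21


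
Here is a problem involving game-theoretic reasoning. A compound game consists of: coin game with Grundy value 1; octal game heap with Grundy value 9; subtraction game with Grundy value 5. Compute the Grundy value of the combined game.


By the Sprague-Grundy theorem, the Grundy value of a sum of games is the XOR of individual Grundy values.
coin game: Grundy value = 1. Running XOR: 0 XOR 1 = 1
octal game heap: Grundy value = 9. Running XOR: 1 XOR 9 = 8
subtraction game: Grundy value = 5. Running XOR: 8 XOR 5 = 13
The combined Grundy value is 13.

13


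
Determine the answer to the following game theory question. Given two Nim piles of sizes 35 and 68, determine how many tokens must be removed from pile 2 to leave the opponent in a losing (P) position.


Piles: 35 and 68
Current XOR: 35 XOR 68 = 103 (non-zero, so this is an N-position).
To make the XOR zero, we need to find a move that balances the piles.
For pile 2 (size 68): target = 68 XOR 103 = 35
We reduce pile 2 from 68 to 35.
Tokens removed: 68 - 35 = 33
Verification: 35 XOR 35 = 0

33


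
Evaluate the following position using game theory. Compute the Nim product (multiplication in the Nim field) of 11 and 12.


Nim multiplication is bilinear over XOR: (u XOR v) * w = (u*w) XOR (v*w).
So we split each operand into its bit components and XOR the pairwise Nim products.
11 = 1 + 2 + 8 (as XOR of powers of 2).
12 = 4 + 8 (as XOR of powers of 2).
Using the standard Nim-product table on single bits:
  2*2 = 3,   2*4 = 8,   2*8 = 12,
  4*4 = 6,   4*8 = 11,  8*8 = 13,
and  1*x = x (identity), k*l = l*k (commutative).
Pairwise Nim products:
  1 * 4 = 4
  1 * 8 = 8
  2 * 4 = 8
  2 * 8 = 12
  8 * 4 = 11
  8 * 8 = 13
XOR them: 4 XOR 8 XOR 8 XOR 12 XOR 11 XOR 13 = 14.
Result: 11 * 12 = 14 (in Nim).

14


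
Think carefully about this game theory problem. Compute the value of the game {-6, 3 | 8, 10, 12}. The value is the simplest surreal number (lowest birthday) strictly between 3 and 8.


Left options: {-6, 3}, max = 3
Right options: {8, 10, 12}, min = 8
All options are numbers and max(Left) < min(Right), so by the simplicity theorem the value is the simplest (earliest-born) number strictly between 3 and 8.
Integers 4 through 7 all lie strictly between 3 and 8.
Among integers, the simplest (lowest birthday = smallest |n|; 0 is born on day 0, +-n on day n) is 4.
No non-integer in the interval can be simpler: if x is a non-integer in the interval, then floor(x) or ceil(x) also lies in the interval (the interval contains an integer), and both are proper prefixes of x's sign expansion, i.e. born earlier. So the game value is 4.
Game value = 4

4


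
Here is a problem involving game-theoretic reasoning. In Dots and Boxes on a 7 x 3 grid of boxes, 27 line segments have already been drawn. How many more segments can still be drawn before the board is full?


Grid: 7 x 3 boxes, i.e. 8 rows and 4 columns of dots.
Horizontal edges: (rows + 1) * cols = 8 * 3 = 24
Vertical edges: rows * (cols + 1) = 7 * 4 = 28
Total edges: 24 + 28 = 52
Edges drawn: 27
Remaining: 52 - 27 = 25

25


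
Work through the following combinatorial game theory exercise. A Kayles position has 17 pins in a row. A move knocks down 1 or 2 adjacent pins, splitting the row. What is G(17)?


Kayles: a move removes 1 or 2 adjacent pins from a contiguous row.
Removing pins from a row of k leaves two independent rows (a, b) with a + b = k - 1 (one pin) or a + b = k - 2 (two pins); an end removal gives a = 0.
By Sprague-Grundy, G(k) = mex{ G(a) XOR G(b) } over all these splits. G(0) = 0.
G(1): splits (0,0):0^0=0 -> mex({0}) = 1
G(2): splits (0,1):0^1=1 (0,0):0^0=0 -> mex({0, 1}) = 2
G(3): splits (0,2):0^2=2 (1,1):1^1=0 (0,1):0^1=1 -> mex({0, 1, 2}) = 3
G(4): splits (0,3):0^3=3 (1,2):1^2=3 (0,2):0^2=2 (1,1):1^1=0 -> mex({0, 2, 3}) = 1
G(5): splits (0,4):0^1=1 (1,3):1^3=2 (2,2):2^2=0 (0,3):0^3=3 (1,2):1^2=3 -> mex({0, 1, 2, 3}) = 4
G(6) = mex({0, 1, 2, 4}) = 3
G(7) = mex({0, 1, 3, 4, 5}) = 2
G(8) = mex({0, 2, 3, 5, 6}) = 1
G(9) = mex({0, 1, 2, 3, 6, 7}) = 4
G(10) = mex({0, 1, 3, 4, 5, 7}) = 2
G(11) = mex({0, 1, 2, 3, 4, 5}) = 6
G(12) = mex({0, 1, 2, 3, 5, 6, 7}) = 4
G(13) = mex({0, 2, 3, 4, 6, 7}) = 1
G(14) = mex({0, 1, 4, 5, 6, 7}) = 2
G(15) = mex({0, 1, 2, 3, 4, 5, 6}) = 7
G(16) = mex({0, 2, 3, 5, 6, 7}) = 1
G(17) = mex({0, 1, 2, 3, 5, 6, 7}) = 4
Therefore G(17) = 4.

4


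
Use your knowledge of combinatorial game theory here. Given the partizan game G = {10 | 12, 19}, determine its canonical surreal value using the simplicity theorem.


Left options: {10}, max = 10
Right options: {12, 19}, min = 12
All options are numbers and max(Left) < min(Right), so by the simplicity theorem the value is the simplest (earliest-born) number strictly between 10 and 12.
The only integer strictly between 10 and 12 is 11.
No non-integer in the interval can be simpler: if x is a non-integer in the interval, then floor(x) or ceil(x) also lies in the interval (the interval contains an integer), and both are proper prefixes of x's sign expansion, i.e. born earlier. So the game value is 11.
Game value = 11

11


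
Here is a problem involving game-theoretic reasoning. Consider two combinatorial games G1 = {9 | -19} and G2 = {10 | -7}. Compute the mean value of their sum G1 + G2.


G1 = {9 | -19}, G2 = {10 | -7}
Each is a switch {a | b} with numbers a > b; its mean value is (a + b)/2, and mean value is additive over game sums: m(G1 + G2) = m(G1) + m(G2).
Mean of G1 = (9 + (-19))/2 = -10/2 = -5
Mean of G2 = (10 + (-7))/2 = 3/2 = 3/2
Mean of G1 + G2 = -5 + 3/2 = -7/2

-7/2


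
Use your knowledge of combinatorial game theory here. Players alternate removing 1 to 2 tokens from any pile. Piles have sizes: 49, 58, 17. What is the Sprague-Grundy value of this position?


Subtraction set: {1, 2}
For this subtraction set, G(n) = n mod 3 (period = max + 1 = 3).
Pile 1 (size 49): G(49) = 49 mod 3 = 1
Pile 2 (size 58): G(58) = 58 mod 3 = 1
Pile 3 (size 17): G(17) = 17 mod 3 = 2
Total Grundy value = XOR of all: 1 XOR 1 XOR 2 = 2

2


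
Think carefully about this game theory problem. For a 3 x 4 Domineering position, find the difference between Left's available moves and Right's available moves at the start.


Board is 3 x 4 (rows x cols).
Left (vertical) placements: (rows-1) * cols = 2 * 4 = 8
Right (horizontal) placements: rows * (cols-1) = 3 * 3 = 9
Advantage = Left - Right = 8 - 9 = -1

-1


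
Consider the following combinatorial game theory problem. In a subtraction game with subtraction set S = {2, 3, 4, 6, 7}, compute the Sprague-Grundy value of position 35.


The subtraction set is S = {2, 3, 4, 6, 7}.
G(k) = mex{ G(k - s) : s in S, s <= k }. We compute iteratively: G(0) = 0.
G(1) = mex({}) = 0
G(2) = mex({0}) = 1
G(3) = mex({0}) = 1
G(4) = mex({0, 1}) = 2
G(5) = mex({0, 1}) = 2
G(6) = mex({0, 1, 2}) = 3
G(7) = mex({0, 1, 2}) = 3
G(8) = mex({0, 1, 2, 3}) = 4
G(9) = mex({1, 2, 3}) = 0
G(10) = mex({1, 2, 3, 4}) = 0
G(11) = mex({0, 2, 3, 4}) = 1
G(12) = mex({0, 2, 3, 4}) = 1
G(13) = mex({0, 1, 3}) = 2
G(14) = mex({0, 1, 3, 4}) = 2
G(15) = mex({0, 1, 2, 4}) = 3
Observe that G(9)..G(15) = 0, 0, 1, 1, 2, 2, 3 repeats G(0)..G(6) = 0, 0, 1, 1, 2, 2, 3.
For k >= max(S) = 7, G(k) is determined by the previous 7 values G(k-7)..G(k-1); a window of 7 consecutive values has recurred shifted by 9, so by induction G(k + 9) = G(k) for all k >= 0: the sequence is periodic from the start with period 9.
One period: G(0..8) = 0, 0, 1, 1, 2, 2, 3, 3, 4.
35 mod 9 = 8, so G(35) = G(8) = 4.

4


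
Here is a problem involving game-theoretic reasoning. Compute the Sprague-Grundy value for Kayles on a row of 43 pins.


Kayles: a move removes 1 or 2 adjacent pins from a contiguous row.
Removing pins from a row of k leaves two independent rows (a, b) with a + b = k - 1 (one pin) or a + b = k - 2 (two pins); an end removal gives a = 0.
By Sprague-Grundy, G(k) = mex{ G(a) XOR G(b) } over all these splits. G(0) = 0.
G(1): splits (0,0):0^0=0 -> mex({0}) = 1
G(2): splits (0,1):0^1=1 (0,0):0^0=0 -> mex({0, 1}) = 2
G(3): splits (0,2):0^2=2 (1,1):1^1=0 (0,1):0^1=1 -> mex({0, 1, 2}) = 3
G(4): splits (0,3):0^3=3 (1,2):1^2=3 (0,2):0^2=2 (1,1):1^1=0 -> mex({0, 2, 3}) = 1
G(5): splits (0,4):0^1=1 (1,3):1^3=2 (2,2):2^2=0 (0,3):0^3=3 (1,2):1^2=3 -> mex({0, 1, 2, 3}) = 4
G(6) = mex({0, 1, 2, 4}) = 3
G(7) = mex({0, 1, 3, 4, 5}) = 2
G(8) = mex({0, 2, 3, 5, 6}) = 1
G(9) = mex({0, 1, 2, 3, 6, 7}) = 4
G(10) = mex({0, 1, 3, 4, 5, 7}) = 2
G(11) = mex({0, 1, 2, 3, 4, 5}) = 6
G(12) = mex({0, 1, 2, 3, 5, 6, 7}) = 4
G(13) = mex({0, 2, 3, 4, 6, 7}) = 1
G(14) = mex({0, 1, 4, 5, 6, 7}) = 2
G(15) = mex({0, 1, 2, 3, 4, 5, 6}) = 7
G(16) = mex({0, 2, 3, 5, 6, 7}) = 1
G(17) = mex({0, 1, 2, 3, 5, 6, 7}) = 4
G(18) = mex({0, 1, 2, 4, 5, 6}) = 3
G(19) = mex({0, 1, 3, 4, 5, 7}) = 2
G(20) = mex({0, 2, 3, 4, 5, 6, 7}) = 1
G(21) = mex({0, 1, 2, 3, 5, 6, 7}) = 4
G(22) = mex({0, 1, 2, 3, 4, 5, 7}) = 6
G(23) = mex({0, 1, 2, 3, 4, 5, 6}) = 7
G(24) = mex({0, 1, 2, 3, 5, 6, 7}) = 4
G(25) = mex({0, 2, 3, 4, 6, 7}) = 1
G(26) = mex({0, 1, 3, 4, 5, 6, 7}) = 2
G(27) = mex({0, 1, 2, 3, 4, 5, 6, 7}) = 8
G(28) = mex({0, 1, 2, 3, 4, 6, 7, 8}) = 5
G(29) = mex({0, 1, 2, 3, 5, 6, 7, 8, 9}) = 4
G(30) = mex({0, 1, 2, 3, 4, 5, 6, 9, 10}) = 7
G(31) = mex({0, 1, 3, 4, 5, 7, 10, 11}) = 2
G(32) = mex({0, 2, 3, 4, 5, 6, 7, 9, 11}) = 1
G(33) = mex({0, 1, 2, 3, 4, 5, 6, 7, 9, 12}) = 8
G(34) = mex({0, 1, 2, 3, 4, 5, 7, 8, 11, 12}) = 6
G(35) = mex({0, 1, 2, 3, 4, 5, 6, 8, 9, 10, 11}) = 7
G(36) = mex({0, 1, 2, 3, 5, 6, 7, 9, 10}) = 4
G(37) = mex({0, 2, 3, 4, 6, 7, 9, 10, 11, 12}) = 1
G(38) = mex({0, 1, 3, 4, 5, 6, 7, 9, 10, 11, 12}) = 2
G(39) = mex({0, 1, 2, 4, 5, 6, 7, 9, 10, 12, 14}) = 3
G(40) = mex({0, 2, 3, 4, 6, 7, 11, 12, 14}) = 1
G(41) = mex({0, 1, 2, 3, 5, 6, 7, 9, 10, 11, 12}) = 4
G(42) = mex({0, 1, 2, 3, 4, 5, 6, 9, 10}) = 7
G(43) = mex({0, 1, 3, 4, 5, 7, 9, 10, 12, 15}) = 2
Therefore G(43) = 2.

2


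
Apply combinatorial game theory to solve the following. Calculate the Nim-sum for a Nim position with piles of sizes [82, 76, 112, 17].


We need the XOR (exclusive or) of all pile sizes.
After XOR-ing pile 1 (size 82): 0 XOR 82 = 82
After XOR-ing pile 2 (size 76): 82 XOR 76 = 30
After XOR-ing pile 3 (size 112): 30 XOR 112 = 110
After XOR-ing pile 4 (size 17): 110 XOR 17 = 127
The Nim-value of this position is 127.

127


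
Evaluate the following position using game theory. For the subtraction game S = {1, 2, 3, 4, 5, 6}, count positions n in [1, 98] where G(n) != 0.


Subtraction set S = {1, 2, 3, 4, 5, 6}, so G(n) = n mod 7.
G(n) = 0 when n is a multiple of 7.
Multiples of 7 in [1, 98]: 14
N-positions (nonzero Grundy) = 98 - 14 = 84

84


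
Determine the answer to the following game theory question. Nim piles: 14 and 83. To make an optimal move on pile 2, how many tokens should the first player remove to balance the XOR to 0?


Piles: 14 and 83
Current XOR: 14 XOR 83 = 93 (non-zero, so this is an N-position).
To make the XOR zero, we need to find a move that balances the piles.
For pile 2 (size 83): target = 83 XOR 93 = 14
We reduce pile 2 from 83 to 14.
Tokens removed: 83 - 14 = 69
Verification: 14 XOR 14 = 0

69


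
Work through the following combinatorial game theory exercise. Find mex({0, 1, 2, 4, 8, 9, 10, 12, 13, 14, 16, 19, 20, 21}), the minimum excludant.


Set = {0, 1, 2, 4, 8, 9, 10, 12, 13, 14, 16, 19, 20, 21}
0 is in the set.
1 is in the set.
2 is in the set.
3 is NOT in the set. This is the mex.
mex = 3

3


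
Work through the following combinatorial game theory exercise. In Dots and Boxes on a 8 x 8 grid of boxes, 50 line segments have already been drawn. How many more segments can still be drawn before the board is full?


Grid: 8 x 8 boxes, i.e. 9 rows and 9 columns of dots.
Horizontal edges: (rows + 1) * cols = 9 * 8 = 72
Vertical edges: rows * (cols + 1) = 8 * 9 = 72
Total edges: 72 + 72 = 144
Edges drawn: 50
Remaining: 144 - 50 = 94

94


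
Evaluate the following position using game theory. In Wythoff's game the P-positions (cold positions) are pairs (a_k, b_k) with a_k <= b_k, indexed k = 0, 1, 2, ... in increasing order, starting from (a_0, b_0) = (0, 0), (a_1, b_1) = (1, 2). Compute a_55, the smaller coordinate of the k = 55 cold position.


By Wythoff's theorem, a_k = floor(k * phi) and b_k = floor(k * phi^2) = a_k + k, where phi = (1 + sqrt(5))/2 is the golden ratio.
phi = (1 + sqrt(5))/2 = 1.618034
k = 55
k * phi = 55 * 1.618034 = 88.991869
a_55 = floor(k * phi) = 88

88


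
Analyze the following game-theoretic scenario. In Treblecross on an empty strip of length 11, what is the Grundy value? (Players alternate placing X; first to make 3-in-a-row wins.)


Treblecross: place X on empty cells; 3-in-a-row wins.
Playing within two cells of an existing X lets the opponent win at once, so sensible play treats the cells i-2..i+2 around each X as dead. The player left with no safe cell loses, so this is a normal-play take-away game on strips of safe cells.
Placing X at cell i (0-indexed) of a strip of k safe cells leaves independent strips of sizes max(0, i-2) and max(0, k-i-3). Hence G(k) = mex{ G(max(0,i-2)) XOR G(max(0,k-i-3)) : 0 <= i < k }, with G(0) = 0.
G(1): splits (0,0):0^0=0 -> mex({0}) = 1
G(2): splits (0,0):0^0=0 -> mex({0}) = 1
G(3): splits (0,0):0^0=0 -> mex({0}) = 1
G(4): splits (0,1):0^1=1 (0,0):0^0=0 -> mex({0, 1}) = 2
G(5): splits (0,2):0^1=1 (0,1):0^1=1 (0,0):0^0=0 -> mex({0, 1}) = 2
G(6) = mex({1}) = 0
G(7) = mex({0, 1, 2}) = 3
G(8) = mex({0, 1, 2}) = 3
G(9) = mex({0, 2}) = 1
G(10) = mex({0, 2, 3}) = 1
G(11) = mex({0, 3}) = 1
Therefore G(11) = 1.

1


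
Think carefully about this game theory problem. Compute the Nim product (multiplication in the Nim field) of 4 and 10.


Nim multiplication is bilinear over XOR: (u XOR v) * w = (u*w) XOR (v*w).
So we split each operand into its bit components and XOR the pairwise Nim products.
4 = 4 (as XOR of powers of 2).
10 = 2 + 8 (as XOR of powers of 2).
Using the standard Nim-product table on single bits:
  2*2 = 3,   2*4 = 8,   2*8 = 12,
  4*4 = 6,   4*8 = 11,  8*8 = 13,
and  1*x = x (identity), k*l = l*k (commutative).
Pairwise Nim products:
  4 * 2 = 8
  4 * 8 = 11
XOR them: 8 XOR 11 = 3.
Result: 4 * 10 = 3 (in Nim).

3


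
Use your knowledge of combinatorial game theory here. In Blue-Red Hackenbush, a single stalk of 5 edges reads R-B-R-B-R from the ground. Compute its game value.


Edges (from ground): R-B-R-B-R
By Berlekamp's sign-expansion rule, a Blue-Red Hackenbush stalk has the value of the surreal number whose sign sequence is the edge sequence with B -> + and R -> -.
Sign sequence: -+-+-
Trace the sign expansion in the surreal number tree, starting from 0:
Edge 1: R (sign -) -> bounds (-inf, 0), value = -1
Edge 2: B (sign +) -> bounds (-1, 0), value = -1/2
Edge 3: R (sign -) -> bounds (-1, -1/2), value = -3/4
Edge 4: B (sign +) -> bounds (-3/4, -1/2), value = -5/8
Edge 5: R (sign -) -> bounds (-3/4, -5/8), value = -11/16
Game value = -11/16

-11/16
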